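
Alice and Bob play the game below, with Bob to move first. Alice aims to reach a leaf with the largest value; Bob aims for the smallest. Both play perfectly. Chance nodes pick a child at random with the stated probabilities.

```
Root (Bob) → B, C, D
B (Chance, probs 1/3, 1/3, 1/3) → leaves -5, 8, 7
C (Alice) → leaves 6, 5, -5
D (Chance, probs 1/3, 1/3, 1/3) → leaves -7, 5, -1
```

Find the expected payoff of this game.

B (Chance): 1/3·-5 + 1/3·8 + 1/3·7 = 3.33
C (Alice): max(6, 5, -5) = 6
D (Chance): 1/3·-7 + 1/3·5 + 1/3·-1 = -1
Root (Bob): min(3.33, 6, -1) = -1

-1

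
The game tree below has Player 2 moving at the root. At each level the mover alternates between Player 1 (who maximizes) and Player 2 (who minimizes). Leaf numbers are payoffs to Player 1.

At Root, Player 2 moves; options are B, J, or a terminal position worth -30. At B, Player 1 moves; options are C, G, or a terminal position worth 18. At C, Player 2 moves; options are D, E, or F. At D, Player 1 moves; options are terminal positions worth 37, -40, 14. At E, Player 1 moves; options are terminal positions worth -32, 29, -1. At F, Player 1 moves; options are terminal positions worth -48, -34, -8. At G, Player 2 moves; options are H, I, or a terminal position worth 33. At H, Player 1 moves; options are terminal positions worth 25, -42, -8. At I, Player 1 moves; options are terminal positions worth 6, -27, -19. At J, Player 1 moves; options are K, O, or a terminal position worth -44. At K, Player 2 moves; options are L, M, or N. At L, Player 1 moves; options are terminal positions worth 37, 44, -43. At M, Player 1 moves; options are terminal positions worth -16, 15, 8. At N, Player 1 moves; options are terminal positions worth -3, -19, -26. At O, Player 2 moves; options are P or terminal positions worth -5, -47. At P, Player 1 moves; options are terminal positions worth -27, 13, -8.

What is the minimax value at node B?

18

D: max(37, -40, 14) = 37
E: max(-32, 29, -1) = 29
F: max(-48, -34, -8) = -8
C: min(37, 29, -8) = -8
H: max(25, -42, -8) = 25
I: max(6, -27, -19) = 6
G: min(25, 6, 33) = 6
B: max(-8, 6, 18) = 18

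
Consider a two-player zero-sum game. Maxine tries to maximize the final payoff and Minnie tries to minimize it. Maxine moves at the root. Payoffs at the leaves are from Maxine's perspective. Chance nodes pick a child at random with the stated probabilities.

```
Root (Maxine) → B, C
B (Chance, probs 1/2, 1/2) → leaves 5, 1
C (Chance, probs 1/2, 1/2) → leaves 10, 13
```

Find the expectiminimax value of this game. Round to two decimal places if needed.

11.5

B (Chance): 1/2·5 + 1/2·1 = 3
C (Chance): 1/2·10 + 1/2·13 = 11.5
Root (Maxine): max(3, 11.5) = 11.5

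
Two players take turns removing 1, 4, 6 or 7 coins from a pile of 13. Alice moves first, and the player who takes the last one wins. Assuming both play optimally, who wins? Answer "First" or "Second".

Mark each pile size as W (mover wins) or L (mover loses):
i:   0  1  2  3  4  5  6  7  8  9 10 11 12 13
     L  W  L  W  W  L  W  W  W  W  L  W  W  L
Position 13 is L, so the second player wins.

Second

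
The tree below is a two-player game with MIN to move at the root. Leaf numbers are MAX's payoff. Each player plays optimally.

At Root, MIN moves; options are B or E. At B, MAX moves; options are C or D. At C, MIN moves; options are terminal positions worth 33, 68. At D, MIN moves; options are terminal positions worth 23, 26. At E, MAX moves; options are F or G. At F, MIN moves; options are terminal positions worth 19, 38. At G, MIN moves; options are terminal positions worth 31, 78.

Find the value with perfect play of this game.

C (MIN): min(33, 68) = 33
D (MIN): min(23, 26) = 23
B (MAX): max(33, 23) = 33
F (MIN): min(19, 38) = 19
G (MIN): min(31, 78) = 31
E (MAX): max(19, 31) = 31
Root (MIN): min(33, 31) = 31

31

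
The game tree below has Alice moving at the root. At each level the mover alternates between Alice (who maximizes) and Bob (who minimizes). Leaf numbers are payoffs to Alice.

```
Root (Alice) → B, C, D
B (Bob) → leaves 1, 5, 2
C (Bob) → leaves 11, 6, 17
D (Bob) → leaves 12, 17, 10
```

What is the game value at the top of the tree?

10

B (Bob): min(1, 5, 2) = 1
C (Bob): min(11, 6, 17) = 6
D (Bob): min(12, 17, 10) = 10
Root (Alice): max(1, 6, 10) = 10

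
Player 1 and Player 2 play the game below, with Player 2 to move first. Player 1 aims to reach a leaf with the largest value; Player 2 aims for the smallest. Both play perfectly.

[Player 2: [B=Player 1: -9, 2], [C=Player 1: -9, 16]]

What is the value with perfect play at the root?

B (Player 1): max(-9, 2) = 2
C (Player 1): max(-9, 16) = 16
Root (Player 2): min(2, 16) = 2

2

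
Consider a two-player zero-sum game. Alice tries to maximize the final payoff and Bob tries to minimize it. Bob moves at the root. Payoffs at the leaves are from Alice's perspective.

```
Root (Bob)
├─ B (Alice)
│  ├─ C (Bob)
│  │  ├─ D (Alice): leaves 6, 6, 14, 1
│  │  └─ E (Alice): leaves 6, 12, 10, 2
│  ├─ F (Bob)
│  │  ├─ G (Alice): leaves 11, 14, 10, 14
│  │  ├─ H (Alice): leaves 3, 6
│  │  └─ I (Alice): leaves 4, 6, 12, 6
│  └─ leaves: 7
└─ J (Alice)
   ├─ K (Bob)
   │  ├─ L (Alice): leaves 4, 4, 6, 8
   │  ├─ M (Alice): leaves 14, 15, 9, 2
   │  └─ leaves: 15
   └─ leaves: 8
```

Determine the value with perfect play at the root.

D (Alice): max(6, 6, 14, 1) = 14
E (Alice): max(6, 12, 10, 2) = 12
C (Bob): min(14, 12) = 12
G (Alice): max(11, 14, 10, 14) = 14
H (Alice): max(3, 6) = 6
I (Alice): max(4, 6, 12, 6) = 12
F (Bob): min(14, 6, 12) = 6
B (Alice): max(12, 6, 7) = 12
L (Alice): max(4, 4, 6, 8) = 8
M (Alice): max(14, 15, 9, 2) = 15
K (Bob): min(8, 15, 15) = 8
J (Alice): max(8, 8) = 8
Root (Bob): min(12, 8) = 8

8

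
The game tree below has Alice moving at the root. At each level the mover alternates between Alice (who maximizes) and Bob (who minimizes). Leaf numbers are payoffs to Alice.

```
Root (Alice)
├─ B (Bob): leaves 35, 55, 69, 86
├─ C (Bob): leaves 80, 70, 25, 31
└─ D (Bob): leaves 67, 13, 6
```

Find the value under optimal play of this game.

B (Bob): min(35, 55, 69, 86) = 35
C (Bob): min(80, 70, 25, 31) = 25
D (Bob): min(67, 13, 6) = 6
Root (Alice): max(35, 25, 6) = 35

35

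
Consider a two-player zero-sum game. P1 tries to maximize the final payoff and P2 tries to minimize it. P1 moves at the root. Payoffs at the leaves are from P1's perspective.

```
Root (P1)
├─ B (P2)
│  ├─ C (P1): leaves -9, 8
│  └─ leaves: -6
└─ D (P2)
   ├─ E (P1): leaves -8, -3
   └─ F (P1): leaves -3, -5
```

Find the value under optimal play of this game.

-3

C (P1): max(-9, 8) = 8
B (P2): min(8, -6) = -6
E (P1): max(-8, -3) = -3
F (P1): max(-3, -5) = -3
D (P2): min(-3, -3) = -3
Root (P1): max(-6, -3) = -3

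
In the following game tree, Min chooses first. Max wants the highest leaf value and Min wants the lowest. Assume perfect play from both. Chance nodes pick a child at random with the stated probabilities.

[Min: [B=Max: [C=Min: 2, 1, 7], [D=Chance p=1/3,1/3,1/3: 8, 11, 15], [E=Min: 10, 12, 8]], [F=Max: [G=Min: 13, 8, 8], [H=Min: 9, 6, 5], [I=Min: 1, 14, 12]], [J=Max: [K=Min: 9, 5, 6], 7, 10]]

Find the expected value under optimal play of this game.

C (Min): min(2, 1, 7) = 1
D (Chance): 1/3·8 + 1/3·11 + 1/3·15 = 11.33
E (Min): min(10, 12, 8) = 8
B (Max): max(1, 11.33, 8) = 11.33
G (Min): min(13, 8, 8) = 8
H (Min): min(9, 6, 5) = 5
I (Min): min(1, 14, 12) = 1
F (Max): max(8, 5, 1) = 8
K (Min): min(9, 5, 6) = 5
J (Max): max(5, 7, 10) = 10
Root (Min): min(11.33, 8, 10) = 8

8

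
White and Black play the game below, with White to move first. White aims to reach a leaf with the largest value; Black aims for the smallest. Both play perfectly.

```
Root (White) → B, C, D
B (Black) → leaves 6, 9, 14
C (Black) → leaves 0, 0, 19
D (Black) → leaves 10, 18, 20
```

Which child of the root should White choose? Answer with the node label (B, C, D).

D

B (Black): min(6, 9, 14) = 6
C (Black): min(0, 0, 19) = 0
D (Black): min(10, 18, 20) = 10
Root (White): max(6, 0, 10) = 10
White picks the child with the highest value: D (value 10).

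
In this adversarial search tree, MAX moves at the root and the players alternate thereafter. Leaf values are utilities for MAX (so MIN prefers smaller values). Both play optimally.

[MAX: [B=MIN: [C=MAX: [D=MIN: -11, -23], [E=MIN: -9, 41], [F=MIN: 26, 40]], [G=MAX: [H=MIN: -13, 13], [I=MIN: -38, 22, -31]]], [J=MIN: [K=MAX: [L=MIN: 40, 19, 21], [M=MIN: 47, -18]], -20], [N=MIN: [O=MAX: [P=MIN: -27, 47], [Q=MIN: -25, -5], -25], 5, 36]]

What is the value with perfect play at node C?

26

D: min(-11, -23) = -23
E: min(-9, 41) = -9
F: min(26, 40) = 26
C: max(-23, -9, 26) = 26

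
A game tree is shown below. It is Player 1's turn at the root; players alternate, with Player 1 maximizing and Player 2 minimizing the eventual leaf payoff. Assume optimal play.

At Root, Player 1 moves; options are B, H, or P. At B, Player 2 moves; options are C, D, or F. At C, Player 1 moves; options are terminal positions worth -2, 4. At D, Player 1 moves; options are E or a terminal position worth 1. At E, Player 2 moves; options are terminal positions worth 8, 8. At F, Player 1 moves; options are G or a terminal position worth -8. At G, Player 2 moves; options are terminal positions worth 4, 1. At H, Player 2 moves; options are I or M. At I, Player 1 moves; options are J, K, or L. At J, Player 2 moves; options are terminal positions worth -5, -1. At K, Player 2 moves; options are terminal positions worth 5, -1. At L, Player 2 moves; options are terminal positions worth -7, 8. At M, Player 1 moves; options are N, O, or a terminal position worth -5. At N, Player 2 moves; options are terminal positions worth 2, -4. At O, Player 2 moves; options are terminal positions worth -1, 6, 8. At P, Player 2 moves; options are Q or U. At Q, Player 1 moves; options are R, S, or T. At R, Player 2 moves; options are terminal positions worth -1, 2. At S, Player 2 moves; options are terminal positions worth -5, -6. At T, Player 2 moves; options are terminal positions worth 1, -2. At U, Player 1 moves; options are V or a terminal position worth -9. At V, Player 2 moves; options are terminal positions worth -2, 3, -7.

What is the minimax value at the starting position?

C (Player 1): max(-2, 4) = 4
E (Player 2): min(8, 8) = 8
D (Player 1): max(8, 1) = 8
G (Player 2): min(4, 1) = 1
F (Player 1): max(1, -8) = 1
B (Player 2): min(4, 8, 1) = 1
J (Player 2): min(-5, -1) = -5
K (Player 2): min(5, -1) = -1
L (Player 2): min(-7, 8) = -7
I (Player 1): max(-5, -1, -7) = -1
N (Player 2): min(2, -4) = -4
O (Player 2): min(-1, 6, 8) = -1
M (Player 1): max(-4, -1, -5) = -1
H (Player 2): min(-1, -1) = -1
R (Player 2): min(-1, 2) = -1
S (Player 2): min(-5, -6) = -6
T (Player 2): min(1, -2) = -2
Q (Player 1): max(-1, -6, -2) = -1
V (Player 2): min(-2, 3, -7) = -7
U (Player 1): max(-7, -9) = -7
P (Player 2): min(-1, -7) = -7
Root (Player 1): max(1, -1, -7) = 1

1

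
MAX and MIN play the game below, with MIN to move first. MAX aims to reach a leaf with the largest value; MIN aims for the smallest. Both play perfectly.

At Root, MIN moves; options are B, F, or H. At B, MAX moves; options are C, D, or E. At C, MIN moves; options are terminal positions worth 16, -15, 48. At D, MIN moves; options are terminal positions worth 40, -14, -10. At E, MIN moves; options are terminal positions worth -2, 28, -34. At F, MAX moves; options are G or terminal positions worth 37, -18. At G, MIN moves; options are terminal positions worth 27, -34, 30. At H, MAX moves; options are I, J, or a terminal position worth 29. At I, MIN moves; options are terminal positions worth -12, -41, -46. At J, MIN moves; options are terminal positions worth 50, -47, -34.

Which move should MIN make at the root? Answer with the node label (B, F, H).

B

C (MIN): min(16, -15, 48) = -15
D (MIN): min(40, -14, -10) = -14
E (MIN): min(-2, 28, -34) = -34
B (MAX): max(-15, -14, -34) = -14
G (MIN): min(27, -34, 30) = -34
F (MAX): max(-34, 37, -18) = 37
I (MIN): min(-12, -41, -46) = -46
J (MIN): min(50, -47, -34) = -47
H (MAX): max(-46, -47, 29) = 29
Root (MIN): min(-14, 37, 29) = -14
MIN picks the child with the lowest value: B (value -14).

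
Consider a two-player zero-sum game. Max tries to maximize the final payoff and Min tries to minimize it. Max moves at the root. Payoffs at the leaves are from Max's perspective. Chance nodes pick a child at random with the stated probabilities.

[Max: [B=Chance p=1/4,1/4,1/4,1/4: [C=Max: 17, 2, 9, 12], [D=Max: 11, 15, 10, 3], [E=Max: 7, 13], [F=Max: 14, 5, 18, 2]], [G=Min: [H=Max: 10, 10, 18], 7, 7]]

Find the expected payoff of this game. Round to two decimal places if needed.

15.75

C (Max): max(17, 2, 9, 12) = 17
D (Max): max(11, 15, 10, 3) = 15
E (Max): max(7, 13) = 13
F (Max): max(14, 5, 18, 2) = 18
B (Chance): 1/4·17 + 1/4·15 + 1/4·13 + 1/4·18 = 15.75
H (Max): max(10, 10, 18) = 18
G (Min): min(18, 7, 7) = 7
Root (Max): max(15.75, 7) = 15.75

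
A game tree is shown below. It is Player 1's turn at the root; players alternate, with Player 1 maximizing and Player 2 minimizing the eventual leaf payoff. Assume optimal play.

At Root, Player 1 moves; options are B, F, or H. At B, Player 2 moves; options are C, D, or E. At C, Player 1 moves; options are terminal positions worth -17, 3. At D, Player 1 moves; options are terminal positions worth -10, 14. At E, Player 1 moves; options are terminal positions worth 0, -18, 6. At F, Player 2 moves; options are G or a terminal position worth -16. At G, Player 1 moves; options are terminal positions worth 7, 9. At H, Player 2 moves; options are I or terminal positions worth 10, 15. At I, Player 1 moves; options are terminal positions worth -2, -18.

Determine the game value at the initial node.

3

C (Player 1): max(-17, 3) = 3
D (Player 1): max(-10, 14) = 14
E (Player 1): max(0, -18, 6) = 6
B (Player 2): min(3, 14, 6) = 3
G (Player 1): max(7, 9) = 9
F (Player 2): min(9, -16) = -16
I (Player 1): max(-2, -18) = -2
H (Player 2): min(-2, 10, 15) = -2
Root (Player 1): max(3, -16, -2) = 3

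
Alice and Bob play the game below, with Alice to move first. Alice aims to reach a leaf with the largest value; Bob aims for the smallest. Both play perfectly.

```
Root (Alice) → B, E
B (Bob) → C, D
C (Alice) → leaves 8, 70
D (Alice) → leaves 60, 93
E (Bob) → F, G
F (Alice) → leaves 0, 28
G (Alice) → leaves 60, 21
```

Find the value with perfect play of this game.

C (Alice): max(8, 70) = 70
D (Alice): max(60, 93) = 93
B (Bob): min(70, 93) = 70
F (Alice): max(0, 28) = 28
G (Alice): max(60, 21) = 60
E (Bob): min(28, 60) = 28
Root (Alice): max(70, 28) = 70

70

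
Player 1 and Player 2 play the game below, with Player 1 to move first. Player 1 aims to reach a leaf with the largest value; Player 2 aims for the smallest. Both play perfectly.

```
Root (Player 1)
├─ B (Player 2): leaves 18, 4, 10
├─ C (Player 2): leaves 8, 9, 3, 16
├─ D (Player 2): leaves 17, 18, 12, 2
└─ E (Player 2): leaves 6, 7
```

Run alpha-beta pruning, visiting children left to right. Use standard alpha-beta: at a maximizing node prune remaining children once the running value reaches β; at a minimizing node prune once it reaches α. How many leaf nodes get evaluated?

12

B [α=-∞,β=+∞]: v=4
C [α=4,β=+∞]: v=3 after child 3 ≤ α → α-cutoff, skip 1
D [α=4,β=+∞]: v=2
E [α=4,β=+∞]: v=6
Root [α=-∞,β=+∞]: v=6
Leaves evaluated: 12 of 13.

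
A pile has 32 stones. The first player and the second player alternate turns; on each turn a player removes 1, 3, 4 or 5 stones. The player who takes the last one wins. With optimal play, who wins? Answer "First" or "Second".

Second

Compute winning (W) and losing (L) positions by backward induction:
i:   0  1  2  3  4  5  6  7  8  9 10 11 12 13 14 15 16 17 18 19 20 21 22 23 24 25 26 27 28 29 30 31 32
     L  W  L  W  W  W  W  W  L  W  L  W  W  W  W  W  L  W  L  W  W  W  W  W  L  W  L  W  W  W  W  W  L
Position 32 is L, so the second player wins.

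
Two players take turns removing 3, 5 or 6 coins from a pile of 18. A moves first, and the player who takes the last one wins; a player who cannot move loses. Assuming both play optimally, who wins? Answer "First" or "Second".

i:   0  1  2  3  4  5  6  7  8  9 10 11 12 13 14 15 16 17 18
     L  L  L  W  W  W  W  W  W  L  L  L  W  W  W  W  W  W  L
Position 18 is L, so the second player wins.

Second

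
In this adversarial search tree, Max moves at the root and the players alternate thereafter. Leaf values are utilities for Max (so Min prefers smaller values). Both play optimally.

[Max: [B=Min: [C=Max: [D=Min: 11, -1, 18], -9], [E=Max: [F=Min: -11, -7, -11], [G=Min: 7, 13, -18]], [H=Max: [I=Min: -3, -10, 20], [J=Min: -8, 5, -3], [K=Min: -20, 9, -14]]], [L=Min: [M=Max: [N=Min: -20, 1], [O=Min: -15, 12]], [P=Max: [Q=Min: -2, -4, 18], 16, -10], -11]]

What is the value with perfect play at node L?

-15

N: min(-20, 1) = -20
O: min(-15, 12) = -15
M: max(-20, -15) = -15
Q: min(-2, -4, 18) = -4
P: max(-4, 16, -10) = 16
L: min(-15, 16, -11) = -15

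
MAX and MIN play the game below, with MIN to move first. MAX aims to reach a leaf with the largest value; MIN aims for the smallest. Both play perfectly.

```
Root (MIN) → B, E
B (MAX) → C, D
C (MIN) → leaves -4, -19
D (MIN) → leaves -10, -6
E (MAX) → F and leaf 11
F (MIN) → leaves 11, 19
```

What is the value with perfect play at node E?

F: min(11, 19) = 11
E: max(11, 11) = 11

11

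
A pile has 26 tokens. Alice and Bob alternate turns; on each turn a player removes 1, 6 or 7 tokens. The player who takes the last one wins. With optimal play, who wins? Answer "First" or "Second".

Second

Positions where the player to move wins (W) vs loses (L):
i:   0  1  2  3  4  5  6  7  8  9 10 11 12 13 14 15 16 17 18 19 20 21 22 23 24 25 26
     L  W  L  W  L  W  W  W  W  W  W  W  L  W  L  W  L  W  W  W  W  W  W  W  L  W  L
Position 26 is L, so the second player wins.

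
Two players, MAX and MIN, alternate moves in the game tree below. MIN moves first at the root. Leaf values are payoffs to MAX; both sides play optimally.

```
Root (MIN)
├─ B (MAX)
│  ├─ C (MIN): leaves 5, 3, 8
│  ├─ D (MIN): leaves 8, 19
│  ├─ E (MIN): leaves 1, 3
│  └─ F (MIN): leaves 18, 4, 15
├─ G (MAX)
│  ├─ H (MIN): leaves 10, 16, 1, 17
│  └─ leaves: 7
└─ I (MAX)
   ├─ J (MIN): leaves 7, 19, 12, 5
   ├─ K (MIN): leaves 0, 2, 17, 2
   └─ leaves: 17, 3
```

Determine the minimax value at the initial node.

7

C (MIN): min(5, 3, 8) = 3
D (MIN): min(8, 19) = 8
E (MIN): min(1, 3) = 1
F (MIN): min(18, 4, 15) = 4
B (MAX): max(3, 8, 1, 4) = 8
H (MIN): min(10, 16, 1, 17) = 1
G (MAX): max(1, 7) = 7
J (MIN): min(7, 19, 12, 5) = 5
K (MIN): min(0, 2, 17, 2) = 0
I (MAX): max(5, 0, 17, 3) = 17
Root (MIN): min(8, 7, 17) = 7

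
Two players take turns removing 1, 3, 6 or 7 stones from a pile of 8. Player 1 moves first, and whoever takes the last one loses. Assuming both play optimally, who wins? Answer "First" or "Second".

First

Mark each pile size as W (mover wins) or L (mover loses):
i:   0  1  2  3  4  5  6  7  8
     W  L  W  L  W  L  W  W  W
Position 8 is W, so the first player wins.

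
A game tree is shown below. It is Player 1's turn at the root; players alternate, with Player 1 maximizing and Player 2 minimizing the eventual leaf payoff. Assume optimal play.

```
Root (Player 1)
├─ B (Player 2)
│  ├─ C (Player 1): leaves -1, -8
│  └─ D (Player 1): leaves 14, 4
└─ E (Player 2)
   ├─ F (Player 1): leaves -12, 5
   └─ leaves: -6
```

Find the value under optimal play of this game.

C (Player 1): max(-1, -8) = -1
D (Player 1): max(14, 4) = 14
B (Player 2): min(-1, 14) = -1
F (Player 1): max(-12, 5) = 5
E (Player 2): min(5, -6) = -6
Root (Player 1): max(-1, -6) = -1

-1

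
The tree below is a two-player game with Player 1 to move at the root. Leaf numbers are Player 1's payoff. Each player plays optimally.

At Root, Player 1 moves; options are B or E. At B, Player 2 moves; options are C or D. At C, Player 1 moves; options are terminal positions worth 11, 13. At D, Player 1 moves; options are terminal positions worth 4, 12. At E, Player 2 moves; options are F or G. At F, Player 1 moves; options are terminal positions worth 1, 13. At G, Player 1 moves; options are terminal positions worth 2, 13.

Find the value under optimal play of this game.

13

C (Player 1): max(11, 13) = 13
D (Player 1): max(4, 12) = 12
B (Player 2): min(13, 12) = 12
F (Player 1): max(1, 13) = 13
G (Player 1): max(2, 13) = 13
E (Player 2): min(13, 13) = 13
Root (Player 1): max(12, 13) = 13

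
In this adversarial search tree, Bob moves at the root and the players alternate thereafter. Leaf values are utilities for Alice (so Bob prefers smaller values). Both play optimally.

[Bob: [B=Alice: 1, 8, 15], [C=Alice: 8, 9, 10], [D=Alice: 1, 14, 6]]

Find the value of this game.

10

B (Alice): max(1, 8, 15) = 15
C (Alice): max(8, 9, 10) = 10
D (Alice): max(1, 14, 6) = 14
Root (Bob): min(15, 10, 14) = 10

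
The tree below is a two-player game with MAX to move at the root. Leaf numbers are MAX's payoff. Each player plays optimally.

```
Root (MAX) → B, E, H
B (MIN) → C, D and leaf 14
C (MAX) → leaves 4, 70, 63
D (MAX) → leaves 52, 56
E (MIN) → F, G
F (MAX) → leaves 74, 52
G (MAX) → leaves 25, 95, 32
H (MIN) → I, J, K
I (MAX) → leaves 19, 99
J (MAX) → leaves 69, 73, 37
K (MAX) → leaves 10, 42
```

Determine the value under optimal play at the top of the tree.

74

C (MAX): max(4, 70, 63) = 70
D (MAX): max(52, 56) = 56
B (MIN): min(70, 56, 14) = 14
F (MAX): max(74, 52) = 74
G (MAX): max(25, 95, 32) = 95
E (MIN): min(74, 95) = 74
I (MAX): max(19, 99) = 99
J (MAX): max(69, 73, 37) = 73
K (MAX): max(10, 42) = 42
H (MIN): min(99, 73, 42) = 42
Root (MAX): max(14, 74, 42) = 74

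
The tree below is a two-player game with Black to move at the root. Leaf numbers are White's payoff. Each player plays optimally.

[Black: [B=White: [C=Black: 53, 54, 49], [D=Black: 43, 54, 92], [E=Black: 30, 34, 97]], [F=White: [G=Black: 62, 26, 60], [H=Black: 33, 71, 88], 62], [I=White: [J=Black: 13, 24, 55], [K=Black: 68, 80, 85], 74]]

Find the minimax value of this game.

C (Black): min(53, 54, 49) = 49
D (Black): min(43, 54, 92) = 43
E (Black): min(30, 34, 97) = 30
B (White): max(49, 43, 30) = 49
G (Black): min(62, 26, 60) = 26
H (Black): min(33, 71, 88) = 33
F (White): max(26, 33, 62) = 62
J (Black): min(13, 24, 55) = 13
K (Black): min(68, 80, 85) = 68
I (White): max(13, 68, 74) = 74
Root (Black): min(49, 62, 74) = 49

49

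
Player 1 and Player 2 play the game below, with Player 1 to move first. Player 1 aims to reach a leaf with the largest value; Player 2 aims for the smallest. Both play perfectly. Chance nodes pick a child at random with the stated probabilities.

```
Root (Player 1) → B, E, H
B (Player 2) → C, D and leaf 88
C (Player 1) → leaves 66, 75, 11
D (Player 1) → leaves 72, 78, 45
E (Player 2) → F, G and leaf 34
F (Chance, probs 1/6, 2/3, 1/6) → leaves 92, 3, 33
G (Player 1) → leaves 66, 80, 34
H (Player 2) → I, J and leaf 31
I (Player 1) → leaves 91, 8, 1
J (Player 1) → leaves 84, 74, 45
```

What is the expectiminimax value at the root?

C (Player 1): max(66, 75, 11) = 75
D (Player 1): max(72, 78, 45) = 78
B (Player 2): min(75, 78, 88) = 75
F (Chance): 1/6·92 + 2/3·3 + 1/6·33 = 22.83
G (Player 1): max(66, 80, 34) = 80
E (Player 2): min(22.83, 80, 34) = 22.83
I (Player 1): max(91, 8, 1) = 91
J (Player 1): max(84, 74, 45) = 84
H (Player 2): min(91, 84, 31) = 31
Root (Player 1): max(75, 22.83, 31) = 75

75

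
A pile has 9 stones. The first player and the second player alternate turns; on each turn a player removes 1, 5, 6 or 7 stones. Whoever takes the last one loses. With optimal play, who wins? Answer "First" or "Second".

Compute winning (W) and losing (L) positions by backward induction:
i:   0  1  2  3  4  5  6  7  8  9
     W  L  W  L  W  L  W  W  W  W
Position 9 is W, so the first player wins.

First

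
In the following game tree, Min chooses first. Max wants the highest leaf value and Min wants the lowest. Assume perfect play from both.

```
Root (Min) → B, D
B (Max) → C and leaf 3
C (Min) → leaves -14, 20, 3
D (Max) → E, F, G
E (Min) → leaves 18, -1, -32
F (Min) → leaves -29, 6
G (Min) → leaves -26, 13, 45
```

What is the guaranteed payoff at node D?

-26

E: min(18, -1, -32) = -32
F: min(-29, 6) = -29
G: min(-26, 13, 45) = -26
D: max(-32, -29, -26) = -26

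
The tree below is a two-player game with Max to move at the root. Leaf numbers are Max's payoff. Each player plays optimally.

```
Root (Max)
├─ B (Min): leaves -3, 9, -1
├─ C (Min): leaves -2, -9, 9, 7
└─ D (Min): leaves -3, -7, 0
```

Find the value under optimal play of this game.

B (Min): min(-3, 9, -1) = -3
C (Min): min(-2, -9, 9, 7) = -9
D (Min): min(-3, -7, 0) = -7
Root (Max): max(-3, -9, -7) = -3

-3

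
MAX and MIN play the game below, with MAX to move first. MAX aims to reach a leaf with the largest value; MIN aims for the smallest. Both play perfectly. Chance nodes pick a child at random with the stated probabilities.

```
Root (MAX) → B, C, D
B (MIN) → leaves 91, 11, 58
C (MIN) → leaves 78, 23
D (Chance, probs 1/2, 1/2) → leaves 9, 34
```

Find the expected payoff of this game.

23

B (MIN): min(91, 11, 58) = 11
C (MIN): min(78, 23) = 23
D (Chance): 1/2·9 + 1/2·34 = 21.5
Root (MAX): max(11, 23, 21.5) = 23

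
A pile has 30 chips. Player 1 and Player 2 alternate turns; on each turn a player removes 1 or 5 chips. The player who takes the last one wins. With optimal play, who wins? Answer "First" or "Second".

Second

W/L table (W = player to move can force a win):
i:   0  1  2  3  4  5  6  7  8  9 10 11 12 13 14 15 16 17 18 19 20 21 22 23 24 25 26 27 28 29 30
     L  W  L  W  L  W  L  W  L  W  L  W  L  W  L  W  L  W  L  W  L  W  L  W  L  W  L  W  L  W  L
Position 30 is L, so the second player wins.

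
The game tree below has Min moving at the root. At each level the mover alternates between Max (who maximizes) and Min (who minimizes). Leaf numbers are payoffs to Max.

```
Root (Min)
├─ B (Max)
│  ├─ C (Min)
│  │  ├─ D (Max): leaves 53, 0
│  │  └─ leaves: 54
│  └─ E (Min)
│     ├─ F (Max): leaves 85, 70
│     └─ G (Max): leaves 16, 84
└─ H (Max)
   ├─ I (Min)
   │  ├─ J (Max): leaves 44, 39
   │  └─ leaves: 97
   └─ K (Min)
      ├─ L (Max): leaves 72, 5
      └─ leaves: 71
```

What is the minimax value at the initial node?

D (Max): max(53, 0) = 53
C (Min): min(53, 54) = 53
F (Max): max(85, 70) = 85
G (Max): max(16, 84) = 84
E (Min): min(85, 84) = 84
B (Max): max(53, 84) = 84
J (Max): max(44, 39) = 44
I (Min): min(44, 97) = 44
L (Max): max(72, 5) = 72
K (Min): min(72, 71) = 71
H (Max): max(44, 71) = 71
Root (Min): min(84, 71) = 71

71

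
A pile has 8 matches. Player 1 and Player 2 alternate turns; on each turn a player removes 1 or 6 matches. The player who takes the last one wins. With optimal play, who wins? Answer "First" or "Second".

First

Mark each pile size as W (mover wins) or L (mover loses):
i:   0  1  2  3  4  5  6  7  8
     L  W  L  W  L  W  W  L  W
Position 8 is W, so the first player wins.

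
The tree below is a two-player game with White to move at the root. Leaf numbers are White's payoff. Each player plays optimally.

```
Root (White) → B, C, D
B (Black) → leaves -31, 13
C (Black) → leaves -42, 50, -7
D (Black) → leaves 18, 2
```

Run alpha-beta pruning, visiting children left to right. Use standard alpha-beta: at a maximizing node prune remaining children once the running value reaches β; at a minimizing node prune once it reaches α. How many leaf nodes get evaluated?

5

B [α=-∞,β=+∞]: v=-31
C [α=-31,β=+∞]: v=-42 after child 1 ≤ α → α-cutoff, skip 2
D [α=-31,β=+∞]: v=2
Root [α=-∞,β=+∞]: v=2
Leaves evaluated: 5 of 7.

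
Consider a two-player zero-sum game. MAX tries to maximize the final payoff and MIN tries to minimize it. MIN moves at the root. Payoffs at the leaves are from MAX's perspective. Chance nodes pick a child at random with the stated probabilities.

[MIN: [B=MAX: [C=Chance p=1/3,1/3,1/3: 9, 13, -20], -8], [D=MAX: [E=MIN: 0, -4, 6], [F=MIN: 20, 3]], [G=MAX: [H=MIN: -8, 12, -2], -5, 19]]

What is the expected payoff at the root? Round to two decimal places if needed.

0.67

C (Chance): 1/3·9 + 1/3·13 + 1/3·-20 = 0.67
B (MAX): max(0.67, -8) = 0.67
E (MIN): min(0, -4, 6) = -4
F (MIN): min(20, 3) = 3
D (MAX): max(-4, 3) = 3
H (MIN): min(-8, 12, -2) = -8
G (MAX): max(-8, -5, 19) = 19
Root (MIN): min(0.67, 3, 19) = 0.67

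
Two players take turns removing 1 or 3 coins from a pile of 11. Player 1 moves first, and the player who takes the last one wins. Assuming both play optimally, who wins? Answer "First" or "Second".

First

W/L table (W = player to move can force a win):
i:   0  1  2  3  4  5  6  7  8  9 10 11
     L  W  L  W  L  W  L  W  L  W  L  W
Position 11 is W, so the first player wins.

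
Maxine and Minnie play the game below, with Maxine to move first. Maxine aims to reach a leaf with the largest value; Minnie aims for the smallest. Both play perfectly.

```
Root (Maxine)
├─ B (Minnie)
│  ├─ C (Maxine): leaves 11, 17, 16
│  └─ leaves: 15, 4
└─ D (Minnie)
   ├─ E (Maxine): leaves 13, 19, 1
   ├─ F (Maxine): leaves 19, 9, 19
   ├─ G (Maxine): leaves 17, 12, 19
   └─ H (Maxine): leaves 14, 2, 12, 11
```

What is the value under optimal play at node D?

14

E: max(13, 19, 1) = 19
F: max(19, 9, 19) = 19
G: max(17, 12, 19) = 19
H: max(14, 2, 12, 11) = 14
D: min(19, 19, 19, 14) = 14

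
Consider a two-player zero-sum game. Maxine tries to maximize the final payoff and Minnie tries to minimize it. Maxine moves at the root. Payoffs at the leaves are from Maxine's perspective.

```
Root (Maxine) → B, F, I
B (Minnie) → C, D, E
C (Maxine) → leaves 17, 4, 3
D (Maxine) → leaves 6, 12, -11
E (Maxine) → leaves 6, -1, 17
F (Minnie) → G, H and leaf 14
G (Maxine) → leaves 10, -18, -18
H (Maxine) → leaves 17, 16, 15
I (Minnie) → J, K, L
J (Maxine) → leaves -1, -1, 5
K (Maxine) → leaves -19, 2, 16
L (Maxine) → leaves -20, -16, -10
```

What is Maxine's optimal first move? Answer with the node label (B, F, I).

B

C (Maxine): max(17, 4, 3) = 17
D (Maxine): max(6, 12, -11) = 12
E (Maxine): max(6, -1, 17) = 17
B (Minnie): min(17, 12, 17) = 12
G (Maxine): max(10, -18, -18) = 10
H (Maxine): max(17, 16, 15) = 17
F (Minnie): min(10, 17, 14) = 10
J (Maxine): max(-1, -1, 5) = 5
K (Maxine): max(-19, 2, 16) = 16
L (Maxine): max(-20, -16, -10) = -10
I (Minnie): min(5, 16, -10) = -10
Root (Maxine): max(12, 10, -10) = 12
Maxine picks the child with the highest value: B (value 12).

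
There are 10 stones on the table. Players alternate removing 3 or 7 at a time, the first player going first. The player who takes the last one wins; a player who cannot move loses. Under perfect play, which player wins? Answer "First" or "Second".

Second

Compute winning (W) and losing (L) positions by backward induction:
i:   0  1  2  3  4  5  6  7  8  9 10
     L  L  L  W  W  W  L  W  W  W  L
Position 10 is L, so the second player wins.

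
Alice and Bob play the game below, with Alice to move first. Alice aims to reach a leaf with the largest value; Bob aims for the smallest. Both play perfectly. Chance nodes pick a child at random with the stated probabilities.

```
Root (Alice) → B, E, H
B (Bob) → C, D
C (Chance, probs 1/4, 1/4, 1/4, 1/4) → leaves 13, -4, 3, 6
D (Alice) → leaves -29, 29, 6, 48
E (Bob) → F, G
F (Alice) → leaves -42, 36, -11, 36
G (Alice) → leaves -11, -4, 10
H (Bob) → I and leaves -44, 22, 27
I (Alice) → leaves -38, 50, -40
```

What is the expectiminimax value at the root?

C (Chance): 1/4·13 + 1/4·-4 + 1/4·3 + 1/4·6 = 4.5
D (Alice): max(-29, 29, 6, 48) = 48
B (Bob): min(4.5, 48) = 4.5
F (Alice): max(-42, 36, -11, 36) = 36
G (Alice): max(-11, -4, 10) = 10
E (Bob): min(36, 10) = 10
I (Alice): max(-38, 50, -40) = 50
H (Bob): min(50, -44, 22, 27) = -44
Root (Alice): max(4.5, 10, -44) = 10

10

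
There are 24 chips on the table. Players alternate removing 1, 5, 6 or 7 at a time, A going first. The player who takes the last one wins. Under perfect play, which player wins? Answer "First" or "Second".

W/L table (W = player to move can force a win):
i:   0  1  2  3  4  5  6  7  8  9 10 11 12 13 14 15 16 17 18 19 20 21 22 23 24
     L  W  L  W  L  W  W  W  W  W  W  W  L  W  L  W  L  W  W  W  W  W  W  W  L
Position 24 is L, so the second player wins.

Second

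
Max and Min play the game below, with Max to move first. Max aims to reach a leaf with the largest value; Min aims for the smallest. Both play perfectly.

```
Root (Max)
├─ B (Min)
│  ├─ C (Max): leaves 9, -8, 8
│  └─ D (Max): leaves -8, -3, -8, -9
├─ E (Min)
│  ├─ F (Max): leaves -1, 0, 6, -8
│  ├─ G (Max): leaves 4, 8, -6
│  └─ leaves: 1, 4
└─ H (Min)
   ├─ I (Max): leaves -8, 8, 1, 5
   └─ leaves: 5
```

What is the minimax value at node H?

I: max(-8, 8, 1, 5) = 8
H: min(8, 5) = 5

5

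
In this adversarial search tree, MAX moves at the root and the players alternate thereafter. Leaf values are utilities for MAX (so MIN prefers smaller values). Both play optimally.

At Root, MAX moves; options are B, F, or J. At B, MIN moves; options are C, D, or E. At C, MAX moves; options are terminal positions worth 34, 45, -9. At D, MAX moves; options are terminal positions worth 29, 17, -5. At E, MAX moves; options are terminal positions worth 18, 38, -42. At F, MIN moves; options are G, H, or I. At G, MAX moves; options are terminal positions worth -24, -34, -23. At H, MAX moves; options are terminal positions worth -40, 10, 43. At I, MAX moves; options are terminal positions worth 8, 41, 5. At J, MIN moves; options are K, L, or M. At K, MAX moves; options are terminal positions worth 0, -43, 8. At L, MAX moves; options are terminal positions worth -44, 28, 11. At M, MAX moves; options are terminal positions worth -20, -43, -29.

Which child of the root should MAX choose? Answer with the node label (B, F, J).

B

C (MAX): max(34, 45, -9) = 45
D (MAX): max(29, 17, -5) = 29
E (MAX): max(18, 38, -42) = 38
B (MIN): min(45, 29, 38) = 29
G (MAX): max(-24, -34, -23) = -23
H (MAX): max(-40, 10, 43) = 43
I (MAX): max(8, 41, 5) = 41
F (MIN): min(-23, 43, 41) = -23
K (MAX): max(0, -43, 8) = 8
L (MAX): max(-44, 28, 11) = 28
M (MAX): max(-20, -43, -29) = -20
J (MIN): min(8, 28, -20) = -20
Root (MAX): max(29, -23, -20) = 29
MAX picks the child with the highest value: B (value 29).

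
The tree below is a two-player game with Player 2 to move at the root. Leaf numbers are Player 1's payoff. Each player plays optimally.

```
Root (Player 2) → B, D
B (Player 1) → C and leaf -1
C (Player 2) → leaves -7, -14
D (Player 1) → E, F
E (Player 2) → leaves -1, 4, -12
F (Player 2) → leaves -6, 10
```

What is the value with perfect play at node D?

-6

E: min(-1, 4, -12) = -12
F: min(-6, 10) = -6
D: max(-12, -6) = -6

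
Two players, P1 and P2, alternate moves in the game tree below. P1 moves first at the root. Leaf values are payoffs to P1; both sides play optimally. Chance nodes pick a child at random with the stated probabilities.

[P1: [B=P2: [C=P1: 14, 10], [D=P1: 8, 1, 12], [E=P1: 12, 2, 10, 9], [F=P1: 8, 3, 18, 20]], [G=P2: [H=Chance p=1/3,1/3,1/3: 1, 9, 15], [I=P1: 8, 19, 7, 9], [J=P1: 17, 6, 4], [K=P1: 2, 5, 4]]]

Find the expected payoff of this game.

C (P1): max(14, 10) = 14
D (P1): max(8, 1, 12) = 12
E (P1): max(12, 2, 10, 9) = 12
F (P1): max(8, 3, 18, 20) = 20
B (P2): min(14, 12, 12, 20) = 12
H (Chance): 1/3·1 + 1/3·9 + 1/3·15 = 8.33
I (P1): max(8, 19, 7, 9) = 19
J (P1): max(17, 6, 4) = 17
K (P1): max(2, 5, 4) = 5
G (P2): min(8.33, 19, 17, 5) = 5
Root (P1): max(12, 5) = 12

12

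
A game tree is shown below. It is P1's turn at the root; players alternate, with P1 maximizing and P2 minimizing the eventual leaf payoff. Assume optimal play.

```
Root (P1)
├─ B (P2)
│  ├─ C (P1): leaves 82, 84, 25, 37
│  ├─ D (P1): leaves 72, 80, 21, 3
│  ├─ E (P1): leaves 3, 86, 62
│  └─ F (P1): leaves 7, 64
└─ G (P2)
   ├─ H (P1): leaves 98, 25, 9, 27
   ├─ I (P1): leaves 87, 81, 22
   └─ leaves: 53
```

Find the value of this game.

64

C (P1): max(82, 84, 25, 37) = 84
D (P1): max(72, 80, 21, 3) = 80
E (P1): max(3, 86, 62) = 86
F (P1): max(7, 64) = 64
B (P2): min(84, 80, 86, 64) = 64
H (P1): max(98, 25, 9, 27) = 98
I (P1): max(87, 81, 22) = 87
G (P2): min(98, 87, 53) = 53
Root (P1): max(64, 53) = 64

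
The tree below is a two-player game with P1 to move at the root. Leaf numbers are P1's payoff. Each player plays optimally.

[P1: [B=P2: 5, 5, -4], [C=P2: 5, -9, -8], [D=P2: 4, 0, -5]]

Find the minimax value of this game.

B (P2): min(5, 5, -4) = -4
C (P2): min(5, -9, -8) = -9
D (P2): min(4, 0, -5) = -5
Root (P1): max(-4, -9, -5) = -4

-4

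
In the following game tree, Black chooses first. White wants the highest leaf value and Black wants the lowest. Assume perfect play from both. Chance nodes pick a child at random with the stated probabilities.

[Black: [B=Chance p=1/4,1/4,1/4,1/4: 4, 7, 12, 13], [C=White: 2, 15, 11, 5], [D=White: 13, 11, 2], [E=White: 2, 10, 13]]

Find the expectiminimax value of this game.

9

B (Chance): 1/4·4 + 1/4·7 + 1/4·12 + 1/4·13 = 9
C (White): max(2, 15, 11, 5) = 15
D (White): max(13, 11, 2) = 13
E (White): max(2, 10, 13) = 13
Root (Black): min(9, 15, 13, 13) = 9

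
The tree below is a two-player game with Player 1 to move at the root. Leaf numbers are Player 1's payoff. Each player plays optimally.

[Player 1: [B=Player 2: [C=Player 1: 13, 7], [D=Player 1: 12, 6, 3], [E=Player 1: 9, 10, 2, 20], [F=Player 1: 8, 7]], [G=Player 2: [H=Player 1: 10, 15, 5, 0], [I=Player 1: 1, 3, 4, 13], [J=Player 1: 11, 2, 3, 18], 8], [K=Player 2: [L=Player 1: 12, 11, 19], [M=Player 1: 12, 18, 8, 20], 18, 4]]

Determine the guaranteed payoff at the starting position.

C (Player 1): max(13, 7) = 13
D (Player 1): max(12, 6, 3) = 12
E (Player 1): max(9, 10, 2, 20) = 20
F (Player 1): max(8, 7) = 8
B (Player 2): min(13, 12, 20, 8) = 8
H (Player 1): max(10, 15, 5, 0) = 15
I (Player 1): max(1, 3, 4, 13) = 13
J (Player 1): max(11, 2, 3, 18) = 18
G (Player 2): min(15, 13, 18, 8) = 8
L (Player 1): max(12, 11, 19) = 19
M (Player 1): max(12, 18, 8, 20) = 20
K (Player 2): min(19, 20, 18, 4) = 4
Root (Player 1): max(8, 8, 4) = 8

8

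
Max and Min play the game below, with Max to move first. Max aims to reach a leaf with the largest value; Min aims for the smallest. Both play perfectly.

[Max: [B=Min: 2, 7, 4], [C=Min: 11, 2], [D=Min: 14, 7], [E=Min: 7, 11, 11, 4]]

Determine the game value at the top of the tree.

7

B (Min): min(2, 7, 4) = 2
C (Min): min(11, 2) = 2
D (Min): min(14, 7) = 7
E (Min): min(7, 11, 11, 4) = 4
Root (Max): max(2, 2, 7, 4) = 7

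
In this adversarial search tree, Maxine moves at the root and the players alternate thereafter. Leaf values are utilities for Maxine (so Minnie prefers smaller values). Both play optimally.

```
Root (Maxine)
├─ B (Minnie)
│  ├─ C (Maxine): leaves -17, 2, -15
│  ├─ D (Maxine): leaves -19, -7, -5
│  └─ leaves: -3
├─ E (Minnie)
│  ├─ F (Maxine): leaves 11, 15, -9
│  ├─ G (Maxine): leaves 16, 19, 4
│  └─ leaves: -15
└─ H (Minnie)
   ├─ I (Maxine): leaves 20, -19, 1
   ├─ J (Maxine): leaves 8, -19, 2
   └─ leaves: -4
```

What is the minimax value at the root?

-4

C (Maxine): max(-17, 2, -15) = 2
D (Maxine): max(-19, -7, -5) = -5
B (Minnie): min(2, -5, -3) = -5
F (Maxine): max(11, 15, -9) = 15
G (Maxine): max(16, 19, 4) = 19
E (Minnie): min(15, 19, -15) = -15
I (Maxine): max(20, -19, 1) = 20
J (Maxine): max(8, -19, 2) = 8
H (Minnie): min(20, 8, -4) = -4
Root (Maxine): max(-5, -15, -4) = -4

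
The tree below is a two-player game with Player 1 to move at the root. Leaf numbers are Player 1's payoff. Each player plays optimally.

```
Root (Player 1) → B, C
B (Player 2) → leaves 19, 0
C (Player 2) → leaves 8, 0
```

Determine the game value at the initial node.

B (Player 2): min(19, 0) = 0
C (Player 2): min(8, 0) = 0
Root (Player 1): max(0, 0) = 0

0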